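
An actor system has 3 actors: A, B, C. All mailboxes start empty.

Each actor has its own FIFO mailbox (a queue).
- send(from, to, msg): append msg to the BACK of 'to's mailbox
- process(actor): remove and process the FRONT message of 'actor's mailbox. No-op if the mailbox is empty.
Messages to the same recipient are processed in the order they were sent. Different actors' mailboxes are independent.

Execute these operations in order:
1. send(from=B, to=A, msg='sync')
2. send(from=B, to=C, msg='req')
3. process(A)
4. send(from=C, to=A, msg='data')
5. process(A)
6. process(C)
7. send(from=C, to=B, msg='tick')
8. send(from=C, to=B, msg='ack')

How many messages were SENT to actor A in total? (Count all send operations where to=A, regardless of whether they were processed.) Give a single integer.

After 1 (send(from=B, to=A, msg='sync')): A:[sync] B:[] C:[]
After 2 (send(from=B, to=C, msg='req')): A:[sync] B:[] C:[req]
After 3 (process(A)): A:[] B:[] C:[req]
After 4 (send(from=C, to=A, msg='data')): A:[data] B:[] C:[req]
After 5 (process(A)): A:[] B:[] C:[req]
After 6 (process(C)): A:[] B:[] C:[]
After 7 (send(from=C, to=B, msg='tick')): A:[] B:[tick] C:[]
After 8 (send(from=C, to=B, msg='ack')): A:[] B:[tick,ack] C:[]

Answer: 2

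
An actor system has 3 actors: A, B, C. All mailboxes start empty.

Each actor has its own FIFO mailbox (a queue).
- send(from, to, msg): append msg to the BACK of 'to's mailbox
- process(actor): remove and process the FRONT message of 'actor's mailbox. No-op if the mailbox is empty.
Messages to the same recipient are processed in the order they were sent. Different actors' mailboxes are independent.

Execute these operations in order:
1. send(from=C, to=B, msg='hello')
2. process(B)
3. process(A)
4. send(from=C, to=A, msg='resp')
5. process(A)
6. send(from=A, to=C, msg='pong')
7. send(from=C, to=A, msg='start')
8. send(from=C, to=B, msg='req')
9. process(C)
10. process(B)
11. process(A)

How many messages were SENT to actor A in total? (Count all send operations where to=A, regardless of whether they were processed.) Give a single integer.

After 1 (send(from=C, to=B, msg='hello')): A:[] B:[hello] C:[]
After 2 (process(B)): A:[] B:[] C:[]
After 3 (process(A)): A:[] B:[] C:[]
After 4 (send(from=C, to=A, msg='resp')): A:[resp] B:[] C:[]
After 5 (process(A)): A:[] B:[] C:[]
After 6 (send(from=A, to=C, msg='pong')): A:[] B:[] C:[pong]
After 7 (send(from=C, to=A, msg='start')): A:[start] B:[] C:[pong]
After 8 (send(from=C, to=B, msg='req')): A:[start] B:[req] C:[pong]
After 9 (process(C)): A:[start] B:[req] C:[]
After 10 (process(B)): A:[start] B:[] C:[]
After 11 (process(A)): A:[] B:[] C:[]

Answer: 2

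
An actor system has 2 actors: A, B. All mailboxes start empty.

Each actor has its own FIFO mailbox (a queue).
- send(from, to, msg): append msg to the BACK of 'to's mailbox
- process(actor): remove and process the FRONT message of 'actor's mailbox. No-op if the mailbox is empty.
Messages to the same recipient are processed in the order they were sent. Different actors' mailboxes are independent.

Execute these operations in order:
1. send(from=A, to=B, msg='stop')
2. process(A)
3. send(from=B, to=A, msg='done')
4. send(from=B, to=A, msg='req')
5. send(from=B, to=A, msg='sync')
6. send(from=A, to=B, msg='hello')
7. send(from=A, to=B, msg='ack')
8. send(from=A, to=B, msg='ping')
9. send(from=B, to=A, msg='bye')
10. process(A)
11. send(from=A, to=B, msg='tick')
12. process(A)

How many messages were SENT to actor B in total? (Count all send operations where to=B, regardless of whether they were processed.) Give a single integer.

Answer: 5

Derivation:
After 1 (send(from=A, to=B, msg='stop')): A:[] B:[stop]
After 2 (process(A)): A:[] B:[stop]
After 3 (send(from=B, to=A, msg='done')): A:[done] B:[stop]
After 4 (send(from=B, to=A, msg='req')): A:[done,req] B:[stop]
After 5 (send(from=B, to=A, msg='sync')): A:[done,req,sync] B:[stop]
After 6 (send(from=A, to=B, msg='hello')): A:[done,req,sync] B:[stop,hello]
After 7 (send(from=A, to=B, msg='ack')): A:[done,req,sync] B:[stop,hello,ack]
After 8 (send(from=A, to=B, msg='ping')): A:[done,req,sync] B:[stop,hello,ack,ping]
After 9 (send(from=B, to=A, msg='bye')): A:[done,req,sync,bye] B:[stop,hello,ack,ping]
After 10 (process(A)): A:[req,sync,bye] B:[stop,hello,ack,ping]
After 11 (send(from=A, to=B, msg='tick')): A:[req,sync,bye] B:[stop,hello,ack,ping,tick]
After 12 (process(A)): A:[sync,bye] B:[stop,hello,ack,ping,tick]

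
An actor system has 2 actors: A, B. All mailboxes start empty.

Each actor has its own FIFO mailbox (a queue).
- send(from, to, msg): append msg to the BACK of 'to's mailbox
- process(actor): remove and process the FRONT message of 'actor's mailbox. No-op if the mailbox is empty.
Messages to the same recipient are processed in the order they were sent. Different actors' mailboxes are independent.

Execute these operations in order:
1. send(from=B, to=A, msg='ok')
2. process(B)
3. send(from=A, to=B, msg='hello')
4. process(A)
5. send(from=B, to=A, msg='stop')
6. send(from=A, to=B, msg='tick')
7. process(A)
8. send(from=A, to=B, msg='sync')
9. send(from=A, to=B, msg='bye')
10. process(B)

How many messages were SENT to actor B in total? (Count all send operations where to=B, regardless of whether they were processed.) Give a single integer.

Answer: 4

Derivation:
After 1 (send(from=B, to=A, msg='ok')): A:[ok] B:[]
After 2 (process(B)): A:[ok] B:[]
After 3 (send(from=A, to=B, msg='hello')): A:[ok] B:[hello]
After 4 (process(A)): A:[] B:[hello]
After 5 (send(from=B, to=A, msg='stop')): A:[stop] B:[hello]
After 6 (send(from=A, to=B, msg='tick')): A:[stop] B:[hello,tick]
After 7 (process(A)): A:[] B:[hello,tick]
After 8 (send(from=A, to=B, msg='sync')): A:[] B:[hello,tick,sync]
After 9 (send(from=A, to=B, msg='bye')): A:[] B:[hello,tick,sync,bye]
After 10 (process(B)): A:[] B:[tick,sync,bye]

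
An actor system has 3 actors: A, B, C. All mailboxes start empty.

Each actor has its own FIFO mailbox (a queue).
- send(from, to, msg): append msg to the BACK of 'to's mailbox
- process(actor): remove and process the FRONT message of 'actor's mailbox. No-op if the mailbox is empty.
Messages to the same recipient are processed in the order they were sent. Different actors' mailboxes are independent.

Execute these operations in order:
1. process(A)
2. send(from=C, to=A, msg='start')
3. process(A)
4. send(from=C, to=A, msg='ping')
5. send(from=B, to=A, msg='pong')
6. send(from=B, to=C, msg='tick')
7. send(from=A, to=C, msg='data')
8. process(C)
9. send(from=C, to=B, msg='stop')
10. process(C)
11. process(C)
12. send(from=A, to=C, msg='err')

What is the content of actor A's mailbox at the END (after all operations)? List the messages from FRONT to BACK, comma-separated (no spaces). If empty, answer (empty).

After 1 (process(A)): A:[] B:[] C:[]
After 2 (send(from=C, to=A, msg='start')): A:[start] B:[] C:[]
After 3 (process(A)): A:[] B:[] C:[]
After 4 (send(from=C, to=A, msg='ping')): A:[ping] B:[] C:[]
After 5 (send(from=B, to=A, msg='pong')): A:[ping,pong] B:[] C:[]
After 6 (send(from=B, to=C, msg='tick')): A:[ping,pong] B:[] C:[tick]
After 7 (send(from=A, to=C, msg='data')): A:[ping,pong] B:[] C:[tick,data]
After 8 (process(C)): A:[ping,pong] B:[] C:[data]
After 9 (send(from=C, to=B, msg='stop')): A:[ping,pong] B:[stop] C:[data]
After 10 (process(C)): A:[ping,pong] B:[stop] C:[]
After 11 (process(C)): A:[ping,pong] B:[stop] C:[]
After 12 (send(from=A, to=C, msg='err')): A:[ping,pong] B:[stop] C:[err]

Answer: ping,pong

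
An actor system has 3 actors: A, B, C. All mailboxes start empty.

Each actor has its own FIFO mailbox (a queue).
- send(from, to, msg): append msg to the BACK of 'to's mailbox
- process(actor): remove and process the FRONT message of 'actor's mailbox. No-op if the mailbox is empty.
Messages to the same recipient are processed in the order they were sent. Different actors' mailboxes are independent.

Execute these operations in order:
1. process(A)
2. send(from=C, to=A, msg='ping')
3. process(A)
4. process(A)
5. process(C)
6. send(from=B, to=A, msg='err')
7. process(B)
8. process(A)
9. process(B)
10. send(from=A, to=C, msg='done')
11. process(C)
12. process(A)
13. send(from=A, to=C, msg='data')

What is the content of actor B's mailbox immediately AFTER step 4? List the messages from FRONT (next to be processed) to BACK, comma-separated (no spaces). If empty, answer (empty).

After 1 (process(A)): A:[] B:[] C:[]
After 2 (send(from=C, to=A, msg='ping')): A:[ping] B:[] C:[]
After 3 (process(A)): A:[] B:[] C:[]
After 4 (process(A)): A:[] B:[] C:[]

(empty)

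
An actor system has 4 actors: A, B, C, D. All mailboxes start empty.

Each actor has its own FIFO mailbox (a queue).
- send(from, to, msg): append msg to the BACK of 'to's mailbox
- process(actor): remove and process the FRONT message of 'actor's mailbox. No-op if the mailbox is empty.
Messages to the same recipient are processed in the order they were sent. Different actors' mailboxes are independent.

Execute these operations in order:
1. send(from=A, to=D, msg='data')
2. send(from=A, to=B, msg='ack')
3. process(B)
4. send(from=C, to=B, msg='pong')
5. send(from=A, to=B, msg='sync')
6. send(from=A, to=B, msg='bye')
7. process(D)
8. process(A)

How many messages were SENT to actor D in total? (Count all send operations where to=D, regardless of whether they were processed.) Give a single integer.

Answer: 1

Derivation:
After 1 (send(from=A, to=D, msg='data')): A:[] B:[] C:[] D:[data]
After 2 (send(from=A, to=B, msg='ack')): A:[] B:[ack] C:[] D:[data]
After 3 (process(B)): A:[] B:[] C:[] D:[data]
After 4 (send(from=C, to=B, msg='pong')): A:[] B:[pong] C:[] D:[data]
After 5 (send(from=A, to=B, msg='sync')): A:[] B:[pong,sync] C:[] D:[data]
After 6 (send(from=A, to=B, msg='bye')): A:[] B:[pong,sync,bye] C:[] D:[data]
After 7 (process(D)): A:[] B:[pong,sync,bye] C:[] D:[]
After 8 (process(A)): A:[] B:[pong,sync,bye] C:[] D:[]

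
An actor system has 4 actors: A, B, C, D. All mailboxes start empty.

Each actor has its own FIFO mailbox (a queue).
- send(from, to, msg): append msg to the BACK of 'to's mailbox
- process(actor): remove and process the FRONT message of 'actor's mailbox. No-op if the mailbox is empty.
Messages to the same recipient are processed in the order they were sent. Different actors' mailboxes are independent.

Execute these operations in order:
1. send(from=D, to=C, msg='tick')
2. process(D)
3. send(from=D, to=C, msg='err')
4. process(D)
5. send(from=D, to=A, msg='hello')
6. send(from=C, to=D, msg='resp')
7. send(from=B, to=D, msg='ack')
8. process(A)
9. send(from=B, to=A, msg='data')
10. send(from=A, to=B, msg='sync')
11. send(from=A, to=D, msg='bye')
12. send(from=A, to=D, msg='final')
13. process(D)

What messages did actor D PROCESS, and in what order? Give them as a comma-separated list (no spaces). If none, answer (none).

After 1 (send(from=D, to=C, msg='tick')): A:[] B:[] C:[tick] D:[]
After 2 (process(D)): A:[] B:[] C:[tick] D:[]
After 3 (send(from=D, to=C, msg='err')): A:[] B:[] C:[tick,err] D:[]
After 4 (process(D)): A:[] B:[] C:[tick,err] D:[]
After 5 (send(from=D, to=A, msg='hello')): A:[hello] B:[] C:[tick,err] D:[]
After 6 (send(from=C, to=D, msg='resp')): A:[hello] B:[] C:[tick,err] D:[resp]
After 7 (send(from=B, to=D, msg='ack')): A:[hello] B:[] C:[tick,err] D:[resp,ack]
After 8 (process(A)): A:[] B:[] C:[tick,err] D:[resp,ack]
After 9 (send(from=B, to=A, msg='data')): A:[data] B:[] C:[tick,err] D:[resp,ack]
After 10 (send(from=A, to=B, msg='sync')): A:[data] B:[sync] C:[tick,err] D:[resp,ack]
After 11 (send(from=A, to=D, msg='bye')): A:[data] B:[sync] C:[tick,err] D:[resp,ack,bye]
After 12 (send(from=A, to=D, msg='final')): A:[data] B:[sync] C:[tick,err] D:[resp,ack,bye,final]
After 13 (process(D)): A:[data] B:[sync] C:[tick,err] D:[ack,bye,final]

Answer: resp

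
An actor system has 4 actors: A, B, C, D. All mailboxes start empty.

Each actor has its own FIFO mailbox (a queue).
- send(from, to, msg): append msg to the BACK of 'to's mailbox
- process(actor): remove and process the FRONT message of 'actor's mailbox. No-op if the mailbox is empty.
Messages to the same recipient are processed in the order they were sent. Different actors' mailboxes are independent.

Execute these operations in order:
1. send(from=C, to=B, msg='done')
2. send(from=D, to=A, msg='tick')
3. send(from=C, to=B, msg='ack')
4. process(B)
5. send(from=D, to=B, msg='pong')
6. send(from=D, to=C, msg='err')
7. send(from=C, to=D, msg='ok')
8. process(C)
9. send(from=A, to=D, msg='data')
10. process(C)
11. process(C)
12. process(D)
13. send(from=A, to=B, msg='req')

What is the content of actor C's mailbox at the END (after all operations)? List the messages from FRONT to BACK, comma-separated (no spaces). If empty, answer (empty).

After 1 (send(from=C, to=B, msg='done')): A:[] B:[done] C:[] D:[]
After 2 (send(from=D, to=A, msg='tick')): A:[tick] B:[done] C:[] D:[]
After 3 (send(from=C, to=B, msg='ack')): A:[tick] B:[done,ack] C:[] D:[]
After 4 (process(B)): A:[tick] B:[ack] C:[] D:[]
After 5 (send(from=D, to=B, msg='pong')): A:[tick] B:[ack,pong] C:[] D:[]
After 6 (send(from=D, to=C, msg='err')): A:[tick] B:[ack,pong] C:[err] D:[]
After 7 (send(from=C, to=D, msg='ok')): A:[tick] B:[ack,pong] C:[err] D:[ok]
After 8 (process(C)): A:[tick] B:[ack,pong] C:[] D:[ok]
After 9 (send(from=A, to=D, msg='data')): A:[tick] B:[ack,pong] C:[] D:[ok,data]
After 10 (process(C)): A:[tick] B:[ack,pong] C:[] D:[ok,data]
After 11 (process(C)): A:[tick] B:[ack,pong] C:[] D:[ok,data]
After 12 (process(D)): A:[tick] B:[ack,pong] C:[] D:[data]
After 13 (send(from=A, to=B, msg='req')): A:[tick] B:[ack,pong,req] C:[] D:[data]

Answer: (empty)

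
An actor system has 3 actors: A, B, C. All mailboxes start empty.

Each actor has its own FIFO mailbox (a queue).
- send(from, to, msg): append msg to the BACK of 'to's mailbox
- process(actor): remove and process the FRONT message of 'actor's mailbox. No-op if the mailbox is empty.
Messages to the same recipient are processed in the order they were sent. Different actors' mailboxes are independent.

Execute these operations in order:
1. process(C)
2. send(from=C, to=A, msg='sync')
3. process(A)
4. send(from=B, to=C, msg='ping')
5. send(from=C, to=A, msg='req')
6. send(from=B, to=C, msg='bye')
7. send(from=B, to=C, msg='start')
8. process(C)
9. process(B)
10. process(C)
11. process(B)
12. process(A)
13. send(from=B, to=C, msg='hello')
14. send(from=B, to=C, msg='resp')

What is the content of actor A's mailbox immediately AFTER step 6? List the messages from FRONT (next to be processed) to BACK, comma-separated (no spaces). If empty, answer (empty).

After 1 (process(C)): A:[] B:[] C:[]
After 2 (send(from=C, to=A, msg='sync')): A:[sync] B:[] C:[]
After 3 (process(A)): A:[] B:[] C:[]
After 4 (send(from=B, to=C, msg='ping')): A:[] B:[] C:[ping]
After 5 (send(from=C, to=A, msg='req')): A:[req] B:[] C:[ping]
After 6 (send(from=B, to=C, msg='bye')): A:[req] B:[] C:[ping,bye]

req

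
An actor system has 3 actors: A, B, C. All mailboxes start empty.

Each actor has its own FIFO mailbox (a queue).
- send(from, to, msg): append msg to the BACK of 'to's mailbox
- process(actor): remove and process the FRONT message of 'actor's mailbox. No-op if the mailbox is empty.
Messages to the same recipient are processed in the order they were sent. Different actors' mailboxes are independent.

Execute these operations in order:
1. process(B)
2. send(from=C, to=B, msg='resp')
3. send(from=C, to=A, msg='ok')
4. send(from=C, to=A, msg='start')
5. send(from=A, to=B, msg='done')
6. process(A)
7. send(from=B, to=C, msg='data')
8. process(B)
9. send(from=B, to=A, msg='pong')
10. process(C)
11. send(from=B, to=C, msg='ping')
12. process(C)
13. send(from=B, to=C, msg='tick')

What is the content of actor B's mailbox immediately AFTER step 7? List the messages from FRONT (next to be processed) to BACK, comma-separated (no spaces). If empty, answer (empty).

After 1 (process(B)): A:[] B:[] C:[]
After 2 (send(from=C, to=B, msg='resp')): A:[] B:[resp] C:[]
After 3 (send(from=C, to=A, msg='ok')): A:[ok] B:[resp] C:[]
After 4 (send(from=C, to=A, msg='start')): A:[ok,start] B:[resp] C:[]
After 5 (send(from=A, to=B, msg='done')): A:[ok,start] B:[resp,done] C:[]
After 6 (process(A)): A:[start] B:[resp,done] C:[]
After 7 (send(from=B, to=C, msg='data')): A:[start] B:[resp,done] C:[data]

resp,done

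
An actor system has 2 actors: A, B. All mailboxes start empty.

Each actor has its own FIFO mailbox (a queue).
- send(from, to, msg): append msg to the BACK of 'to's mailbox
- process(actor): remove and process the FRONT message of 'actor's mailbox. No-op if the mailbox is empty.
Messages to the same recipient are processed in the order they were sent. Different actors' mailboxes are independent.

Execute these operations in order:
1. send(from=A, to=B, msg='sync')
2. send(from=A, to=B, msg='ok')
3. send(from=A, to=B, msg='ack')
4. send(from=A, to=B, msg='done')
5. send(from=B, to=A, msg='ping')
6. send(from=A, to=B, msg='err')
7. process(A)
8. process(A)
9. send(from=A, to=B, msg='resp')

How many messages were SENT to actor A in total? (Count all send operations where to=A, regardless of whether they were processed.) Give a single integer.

Answer: 1

Derivation:
After 1 (send(from=A, to=B, msg='sync')): A:[] B:[sync]
After 2 (send(from=A, to=B, msg='ok')): A:[] B:[sync,ok]
After 3 (send(from=A, to=B, msg='ack')): A:[] B:[sync,ok,ack]
After 4 (send(from=A, to=B, msg='done')): A:[] B:[sync,ok,ack,done]
After 5 (send(from=B, to=A, msg='ping')): A:[ping] B:[sync,ok,ack,done]
After 6 (send(from=A, to=B, msg='err')): A:[ping] B:[sync,ok,ack,done,err]
After 7 (process(A)): A:[] B:[sync,ok,ack,done,err]
After 8 (process(A)): A:[] B:[sync,ok,ack,done,err]
After 9 (send(from=A, to=B, msg='resp')): A:[] B:[sync,ok,ack,done,err,resp]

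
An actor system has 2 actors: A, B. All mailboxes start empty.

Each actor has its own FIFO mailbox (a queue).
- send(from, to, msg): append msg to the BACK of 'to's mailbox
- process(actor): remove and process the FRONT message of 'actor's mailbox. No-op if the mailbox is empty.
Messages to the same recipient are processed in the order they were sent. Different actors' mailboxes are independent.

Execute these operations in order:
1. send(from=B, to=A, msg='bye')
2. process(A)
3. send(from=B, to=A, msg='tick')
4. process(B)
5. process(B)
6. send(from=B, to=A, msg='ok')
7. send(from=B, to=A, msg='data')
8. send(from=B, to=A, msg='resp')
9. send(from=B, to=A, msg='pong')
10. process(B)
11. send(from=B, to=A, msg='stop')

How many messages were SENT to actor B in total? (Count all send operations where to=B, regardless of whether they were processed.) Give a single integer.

After 1 (send(from=B, to=A, msg='bye')): A:[bye] B:[]
After 2 (process(A)): A:[] B:[]
After 3 (send(from=B, to=A, msg='tick')): A:[tick] B:[]
After 4 (process(B)): A:[tick] B:[]
After 5 (process(B)): A:[tick] B:[]
After 6 (send(from=B, to=A, msg='ok')): A:[tick,ok] B:[]
After 7 (send(from=B, to=A, msg='data')): A:[tick,ok,data] B:[]
After 8 (send(from=B, to=A, msg='resp')): A:[tick,ok,data,resp] B:[]
After 9 (send(from=B, to=A, msg='pong')): A:[tick,ok,data,resp,pong] B:[]
After 10 (process(B)): A:[tick,ok,data,resp,pong] B:[]
After 11 (send(from=B, to=A, msg='stop')): A:[tick,ok,data,resp,pong,stop] B:[]

Answer: 0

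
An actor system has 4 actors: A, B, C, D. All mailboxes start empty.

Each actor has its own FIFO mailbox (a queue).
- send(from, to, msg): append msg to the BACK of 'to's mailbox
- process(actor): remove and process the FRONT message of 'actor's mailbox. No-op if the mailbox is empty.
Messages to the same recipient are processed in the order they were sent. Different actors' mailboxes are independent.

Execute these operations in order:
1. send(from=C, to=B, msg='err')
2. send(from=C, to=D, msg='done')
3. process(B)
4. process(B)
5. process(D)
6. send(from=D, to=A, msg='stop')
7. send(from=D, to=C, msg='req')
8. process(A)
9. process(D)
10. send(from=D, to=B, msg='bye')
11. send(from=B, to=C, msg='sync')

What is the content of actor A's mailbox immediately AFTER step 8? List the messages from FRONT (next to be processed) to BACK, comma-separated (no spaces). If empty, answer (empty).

After 1 (send(from=C, to=B, msg='err')): A:[] B:[err] C:[] D:[]
After 2 (send(from=C, to=D, msg='done')): A:[] B:[err] C:[] D:[done]
After 3 (process(B)): A:[] B:[] C:[] D:[done]
After 4 (process(B)): A:[] B:[] C:[] D:[done]
After 5 (process(D)): A:[] B:[] C:[] D:[]
After 6 (send(from=D, to=A, msg='stop')): A:[stop] B:[] C:[] D:[]
After 7 (send(from=D, to=C, msg='req')): A:[stop] B:[] C:[req] D:[]
After 8 (process(A)): A:[] B:[] C:[req] D:[]

(empty)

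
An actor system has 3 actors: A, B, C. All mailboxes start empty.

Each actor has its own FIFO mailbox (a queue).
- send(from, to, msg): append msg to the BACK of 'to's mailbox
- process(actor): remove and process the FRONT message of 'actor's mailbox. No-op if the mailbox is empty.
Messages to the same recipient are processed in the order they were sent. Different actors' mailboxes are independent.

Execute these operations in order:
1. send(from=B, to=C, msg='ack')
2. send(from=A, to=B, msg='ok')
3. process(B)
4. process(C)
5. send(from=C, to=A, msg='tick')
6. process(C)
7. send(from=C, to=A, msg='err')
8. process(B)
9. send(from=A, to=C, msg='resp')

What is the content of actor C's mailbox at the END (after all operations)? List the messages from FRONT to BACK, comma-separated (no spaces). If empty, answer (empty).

After 1 (send(from=B, to=C, msg='ack')): A:[] B:[] C:[ack]
After 2 (send(from=A, to=B, msg='ok')): A:[] B:[ok] C:[ack]
After 3 (process(B)): A:[] B:[] C:[ack]
After 4 (process(C)): A:[] B:[] C:[]
After 5 (send(from=C, to=A, msg='tick')): A:[tick] B:[] C:[]
After 6 (process(C)): A:[tick] B:[] C:[]
After 7 (send(from=C, to=A, msg='err')): A:[tick,err] B:[] C:[]
After 8 (process(B)): A:[tick,err] B:[] C:[]
After 9 (send(from=A, to=C, msg='resp')): A:[tick,err] B:[] C:[resp]

Answer: resp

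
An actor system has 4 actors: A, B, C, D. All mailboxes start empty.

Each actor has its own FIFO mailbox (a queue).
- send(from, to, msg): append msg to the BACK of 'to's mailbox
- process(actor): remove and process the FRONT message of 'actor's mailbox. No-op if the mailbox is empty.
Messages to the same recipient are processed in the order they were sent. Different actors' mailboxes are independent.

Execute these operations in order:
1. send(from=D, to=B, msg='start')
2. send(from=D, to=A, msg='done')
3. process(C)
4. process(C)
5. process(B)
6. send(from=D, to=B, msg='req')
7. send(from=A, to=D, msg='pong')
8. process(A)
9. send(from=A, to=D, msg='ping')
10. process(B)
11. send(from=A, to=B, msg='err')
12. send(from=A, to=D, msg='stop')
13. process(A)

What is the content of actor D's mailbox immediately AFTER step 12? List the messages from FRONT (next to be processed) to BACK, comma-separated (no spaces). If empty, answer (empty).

After 1 (send(from=D, to=B, msg='start')): A:[] B:[start] C:[] D:[]
After 2 (send(from=D, to=A, msg='done')): A:[done] B:[start] C:[] D:[]
After 3 (process(C)): A:[done] B:[start] C:[] D:[]
After 4 (process(C)): A:[done] B:[start] C:[] D:[]
After 5 (process(B)): A:[done] B:[] C:[] D:[]
After 6 (send(from=D, to=B, msg='req')): A:[done] B:[req] C:[] D:[]
After 7 (send(from=A, to=D, msg='pong')): A:[done] B:[req] C:[] D:[pong]
After 8 (process(A)): A:[] B:[req] C:[] D:[pong]
After 9 (send(from=A, to=D, msg='ping')): A:[] B:[req] C:[] D:[pong,ping]
After 10 (process(B)): A:[] B:[] C:[] D:[pong,ping]
After 11 (send(from=A, to=B, msg='err')): A:[] B:[err] C:[] D:[pong,ping]
After 12 (send(from=A, to=D, msg='stop')): A:[] B:[err] C:[] D:[pong,ping,stop]

pong,ping,stop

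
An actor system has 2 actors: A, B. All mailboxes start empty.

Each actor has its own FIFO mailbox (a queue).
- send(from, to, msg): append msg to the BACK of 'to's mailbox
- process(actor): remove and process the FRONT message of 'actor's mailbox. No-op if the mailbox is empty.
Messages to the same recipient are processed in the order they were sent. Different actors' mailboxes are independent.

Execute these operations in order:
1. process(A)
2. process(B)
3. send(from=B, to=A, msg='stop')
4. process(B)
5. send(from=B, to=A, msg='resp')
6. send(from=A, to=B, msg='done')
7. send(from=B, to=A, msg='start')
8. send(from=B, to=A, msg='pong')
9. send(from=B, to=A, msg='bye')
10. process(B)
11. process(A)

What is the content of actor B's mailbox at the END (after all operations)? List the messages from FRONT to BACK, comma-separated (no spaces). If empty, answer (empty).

Answer: (empty)

Derivation:
After 1 (process(A)): A:[] B:[]
After 2 (process(B)): A:[] B:[]
After 3 (send(from=B, to=A, msg='stop')): A:[stop] B:[]
After 4 (process(B)): A:[stop] B:[]
After 5 (send(from=B, to=A, msg='resp')): A:[stop,resp] B:[]
After 6 (send(from=A, to=B, msg='done')): A:[stop,resp] B:[done]
After 7 (send(from=B, to=A, msg='start')): A:[stop,resp,start] B:[done]
After 8 (send(from=B, to=A, msg='pong')): A:[stop,resp,start,pong] B:[done]
After 9 (send(from=B, to=A, msg='bye')): A:[stop,resp,start,pong,bye] B:[done]
After 10 (process(B)): A:[stop,resp,start,pong,bye] B:[]
After 11 (process(A)): A:[resp,start,pong,bye] B:[]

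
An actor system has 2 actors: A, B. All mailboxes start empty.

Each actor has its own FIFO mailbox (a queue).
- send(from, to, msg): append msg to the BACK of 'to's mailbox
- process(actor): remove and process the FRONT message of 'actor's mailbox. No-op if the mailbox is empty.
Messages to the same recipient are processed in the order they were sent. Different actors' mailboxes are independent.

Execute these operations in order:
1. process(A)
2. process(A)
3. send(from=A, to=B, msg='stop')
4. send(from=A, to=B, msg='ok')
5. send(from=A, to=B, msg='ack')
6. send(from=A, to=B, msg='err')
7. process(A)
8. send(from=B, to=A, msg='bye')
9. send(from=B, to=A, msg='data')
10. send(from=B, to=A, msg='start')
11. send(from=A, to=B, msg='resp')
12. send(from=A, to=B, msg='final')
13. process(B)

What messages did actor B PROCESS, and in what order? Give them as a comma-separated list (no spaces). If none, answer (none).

Answer: stop

Derivation:
After 1 (process(A)): A:[] B:[]
After 2 (process(A)): A:[] B:[]
After 3 (send(from=A, to=B, msg='stop')): A:[] B:[stop]
After 4 (send(from=A, to=B, msg='ok')): A:[] B:[stop,ok]
After 5 (send(from=A, to=B, msg='ack')): A:[] B:[stop,ok,ack]
After 6 (send(from=A, to=B, msg='err')): A:[] B:[stop,ok,ack,err]
After 7 (process(A)): A:[] B:[stop,ok,ack,err]
After 8 (send(from=B, to=A, msg='bye')): A:[bye] B:[stop,ok,ack,err]
After 9 (send(from=B, to=A, msg='data')): A:[bye,data] B:[stop,ok,ack,err]
After 10 (send(from=B, to=A, msg='start')): A:[bye,data,start] B:[stop,ok,ack,err]
After 11 (send(from=A, to=B, msg='resp')): A:[bye,data,start] B:[stop,ok,ack,err,resp]
After 12 (send(from=A, to=B, msg='final')): A:[bye,data,start] B:[stop,ok,ack,err,resp,final]
After 13 (process(B)): A:[bye,data,start] B:[ok,ack,err,resp,final]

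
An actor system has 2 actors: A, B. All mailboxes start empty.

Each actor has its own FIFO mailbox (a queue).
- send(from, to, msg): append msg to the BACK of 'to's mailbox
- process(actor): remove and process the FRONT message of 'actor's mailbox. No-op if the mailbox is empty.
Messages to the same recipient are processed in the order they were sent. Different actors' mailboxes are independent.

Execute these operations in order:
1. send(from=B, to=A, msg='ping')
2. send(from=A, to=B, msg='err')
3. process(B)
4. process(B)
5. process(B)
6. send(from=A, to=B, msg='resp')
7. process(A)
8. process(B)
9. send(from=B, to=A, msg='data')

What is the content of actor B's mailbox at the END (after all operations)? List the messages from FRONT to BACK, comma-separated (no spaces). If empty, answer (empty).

Answer: (empty)

Derivation:
After 1 (send(from=B, to=A, msg='ping')): A:[ping] B:[]
After 2 (send(from=A, to=B, msg='err')): A:[ping] B:[err]
After 3 (process(B)): A:[ping] B:[]
After 4 (process(B)): A:[ping] B:[]
After 5 (process(B)): A:[ping] B:[]
After 6 (send(from=A, to=B, msg='resp')): A:[ping] B:[resp]
After 7 (process(A)): A:[] B:[resp]
After 8 (process(B)): A:[] B:[]
After 9 (send(from=B, to=A, msg='data')): A:[data] B:[]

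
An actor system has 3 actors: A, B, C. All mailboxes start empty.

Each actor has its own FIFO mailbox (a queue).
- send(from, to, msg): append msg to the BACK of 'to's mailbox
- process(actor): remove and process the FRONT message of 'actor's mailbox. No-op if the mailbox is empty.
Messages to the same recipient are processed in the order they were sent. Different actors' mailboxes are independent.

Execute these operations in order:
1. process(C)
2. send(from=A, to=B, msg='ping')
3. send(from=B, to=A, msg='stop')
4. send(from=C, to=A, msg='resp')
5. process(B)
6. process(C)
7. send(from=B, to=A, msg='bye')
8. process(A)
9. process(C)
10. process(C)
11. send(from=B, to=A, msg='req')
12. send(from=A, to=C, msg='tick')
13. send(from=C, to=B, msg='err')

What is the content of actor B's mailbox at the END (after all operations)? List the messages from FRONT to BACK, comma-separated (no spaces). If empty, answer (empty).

Answer: err

Derivation:
After 1 (process(C)): A:[] B:[] C:[]
After 2 (send(from=A, to=B, msg='ping')): A:[] B:[ping] C:[]
After 3 (send(from=B, to=A, msg='stop')): A:[stop] B:[ping] C:[]
After 4 (send(from=C, to=A, msg='resp')): A:[stop,resp] B:[ping] C:[]
After 5 (process(B)): A:[stop,resp] B:[] C:[]
After 6 (process(C)): A:[stop,resp] B:[] C:[]
After 7 (send(from=B, to=A, msg='bye')): A:[stop,resp,bye] B:[] C:[]
After 8 (process(A)): A:[resp,bye] B:[] C:[]
After 9 (process(C)): A:[resp,bye] B:[] C:[]
After 10 (process(C)): A:[resp,bye] B:[] C:[]
After 11 (send(from=B, to=A, msg='req')): A:[resp,bye,req] B:[] C:[]
After 12 (send(from=A, to=C, msg='tick')): A:[resp,bye,req] B:[] C:[tick]
After 13 (send(from=C, to=B, msg='err')): A:[resp,bye,req] B:[err] C:[tick]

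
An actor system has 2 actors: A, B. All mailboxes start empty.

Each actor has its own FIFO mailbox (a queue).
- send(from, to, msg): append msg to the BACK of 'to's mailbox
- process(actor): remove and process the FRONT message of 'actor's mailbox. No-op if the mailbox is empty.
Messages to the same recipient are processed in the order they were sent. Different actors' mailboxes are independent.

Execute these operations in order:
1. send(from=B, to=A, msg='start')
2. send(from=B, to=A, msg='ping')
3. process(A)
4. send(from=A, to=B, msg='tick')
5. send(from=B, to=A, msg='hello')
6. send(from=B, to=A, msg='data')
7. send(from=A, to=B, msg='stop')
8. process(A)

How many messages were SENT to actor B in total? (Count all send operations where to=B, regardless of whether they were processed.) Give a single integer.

Answer: 2

Derivation:
After 1 (send(from=B, to=A, msg='start')): A:[start] B:[]
After 2 (send(from=B, to=A, msg='ping')): A:[start,ping] B:[]
After 3 (process(A)): A:[ping] B:[]
After 4 (send(from=A, to=B, msg='tick')): A:[ping] B:[tick]
After 5 (send(from=B, to=A, msg='hello')): A:[ping,hello] B:[tick]
After 6 (send(from=B, to=A, msg='data')): A:[ping,hello,data] B:[tick]
After 7 (send(from=A, to=B, msg='stop')): A:[ping,hello,data] B:[tick,stop]
After 8 (process(A)): A:[hello,data] B:[tick,stop]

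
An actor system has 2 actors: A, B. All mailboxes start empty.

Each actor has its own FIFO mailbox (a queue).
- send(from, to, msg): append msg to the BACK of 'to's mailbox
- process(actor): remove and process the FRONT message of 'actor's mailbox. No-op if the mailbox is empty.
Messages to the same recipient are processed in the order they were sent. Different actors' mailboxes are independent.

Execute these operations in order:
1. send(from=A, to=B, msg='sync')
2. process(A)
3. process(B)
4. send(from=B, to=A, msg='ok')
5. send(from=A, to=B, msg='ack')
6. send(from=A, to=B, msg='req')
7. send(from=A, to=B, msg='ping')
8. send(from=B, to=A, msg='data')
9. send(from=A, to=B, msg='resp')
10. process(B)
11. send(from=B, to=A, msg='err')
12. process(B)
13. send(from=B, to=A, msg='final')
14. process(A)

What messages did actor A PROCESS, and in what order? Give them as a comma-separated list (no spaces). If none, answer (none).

After 1 (send(from=A, to=B, msg='sync')): A:[] B:[sync]
After 2 (process(A)): A:[] B:[sync]
After 3 (process(B)): A:[] B:[]
After 4 (send(from=B, to=A, msg='ok')): A:[ok] B:[]
After 5 (send(from=A, to=B, msg='ack')): A:[ok] B:[ack]
After 6 (send(from=A, to=B, msg='req')): A:[ok] B:[ack,req]
After 7 (send(from=A, to=B, msg='ping')): A:[ok] B:[ack,req,ping]
After 8 (send(from=B, to=A, msg='data')): A:[ok,data] B:[ack,req,ping]
After 9 (send(from=A, to=B, msg='resp')): A:[ok,data] B:[ack,req,ping,resp]
After 10 (process(B)): A:[ok,data] B:[req,ping,resp]
After 11 (send(from=B, to=A, msg='err')): A:[ok,data,err] B:[req,ping,resp]
After 12 (process(B)): A:[ok,data,err] B:[ping,resp]
After 13 (send(from=B, to=A, msg='final')): A:[ok,data,err,final] B:[ping,resp]
After 14 (process(A)): A:[data,err,final] B:[ping,resp]

Answer: ok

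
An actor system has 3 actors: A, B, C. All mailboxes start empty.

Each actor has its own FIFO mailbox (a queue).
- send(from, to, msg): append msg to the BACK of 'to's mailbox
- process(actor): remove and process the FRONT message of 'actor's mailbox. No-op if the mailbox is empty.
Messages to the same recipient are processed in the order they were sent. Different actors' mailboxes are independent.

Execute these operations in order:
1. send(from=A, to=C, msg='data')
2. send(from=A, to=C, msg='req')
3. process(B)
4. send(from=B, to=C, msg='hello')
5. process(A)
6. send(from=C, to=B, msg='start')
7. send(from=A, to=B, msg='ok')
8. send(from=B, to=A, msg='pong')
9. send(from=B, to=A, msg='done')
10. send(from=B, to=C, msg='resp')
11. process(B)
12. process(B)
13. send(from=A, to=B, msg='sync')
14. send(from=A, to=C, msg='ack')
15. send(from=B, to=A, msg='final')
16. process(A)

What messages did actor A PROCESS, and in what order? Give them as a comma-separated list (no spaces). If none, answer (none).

Answer: pong

Derivation:
After 1 (send(from=A, to=C, msg='data')): A:[] B:[] C:[data]
After 2 (send(from=A, to=C, msg='req')): A:[] B:[] C:[data,req]
After 3 (process(B)): A:[] B:[] C:[data,req]
After 4 (send(from=B, to=C, msg='hello')): A:[] B:[] C:[data,req,hello]
After 5 (process(A)): A:[] B:[] C:[data,req,hello]
After 6 (send(from=C, to=B, msg='start')): A:[] B:[start] C:[data,req,hello]
After 7 (send(from=A, to=B, msg='ok')): A:[] B:[start,ok] C:[data,req,hello]
After 8 (send(from=B, to=A, msg='pong')): A:[pong] B:[start,ok] C:[data,req,hello]
After 9 (send(from=B, to=A, msg='done')): A:[pong,done] B:[start,ok] C:[data,req,hello]
After 10 (send(from=B, to=C, msg='resp')): A:[pong,done] B:[start,ok] C:[data,req,hello,resp]
After 11 (process(B)): A:[pong,done] B:[ok] C:[data,req,hello,resp]
After 12 (process(B)): A:[pong,done] B:[] C:[data,req,hello,resp]
After 13 (send(from=A, to=B, msg='sync')): A:[pong,done] B:[sync] C:[data,req,hello,resp]
After 14 (send(from=A, to=C, msg='ack')): A:[pong,done] B:[sync] C:[data,req,hello,resp,ack]
After 15 (send(from=B, to=A, msg='final')): A:[pong,done,final] B:[sync] C:[data,req,hello,resp,ack]
After 16 (process(A)): A:[done,final] B:[sync] C:[data,req,hello,resp,ack]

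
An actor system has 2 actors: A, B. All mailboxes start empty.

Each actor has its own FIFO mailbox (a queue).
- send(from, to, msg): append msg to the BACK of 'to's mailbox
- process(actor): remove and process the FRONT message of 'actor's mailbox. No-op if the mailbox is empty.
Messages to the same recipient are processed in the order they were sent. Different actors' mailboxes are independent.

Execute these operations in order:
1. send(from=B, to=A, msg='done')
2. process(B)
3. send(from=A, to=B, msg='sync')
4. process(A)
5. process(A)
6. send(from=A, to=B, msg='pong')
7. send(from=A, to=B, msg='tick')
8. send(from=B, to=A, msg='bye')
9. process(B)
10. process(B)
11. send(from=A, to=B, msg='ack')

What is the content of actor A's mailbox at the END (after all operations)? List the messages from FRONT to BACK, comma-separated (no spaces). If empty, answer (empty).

After 1 (send(from=B, to=A, msg='done')): A:[done] B:[]
After 2 (process(B)): A:[done] B:[]
After 3 (send(from=A, to=B, msg='sync')): A:[done] B:[sync]
After 4 (process(A)): A:[] B:[sync]
After 5 (process(A)): A:[] B:[sync]
After 6 (send(from=A, to=B, msg='pong')): A:[] B:[sync,pong]
After 7 (send(from=A, to=B, msg='tick')): A:[] B:[sync,pong,tick]
After 8 (send(from=B, to=A, msg='bye')): A:[bye] B:[sync,pong,tick]
After 9 (process(B)): A:[bye] B:[pong,tick]
After 10 (process(B)): A:[bye] B:[tick]
After 11 (send(from=A, to=B, msg='ack')): A:[bye] B:[tick,ack]

Answer: bye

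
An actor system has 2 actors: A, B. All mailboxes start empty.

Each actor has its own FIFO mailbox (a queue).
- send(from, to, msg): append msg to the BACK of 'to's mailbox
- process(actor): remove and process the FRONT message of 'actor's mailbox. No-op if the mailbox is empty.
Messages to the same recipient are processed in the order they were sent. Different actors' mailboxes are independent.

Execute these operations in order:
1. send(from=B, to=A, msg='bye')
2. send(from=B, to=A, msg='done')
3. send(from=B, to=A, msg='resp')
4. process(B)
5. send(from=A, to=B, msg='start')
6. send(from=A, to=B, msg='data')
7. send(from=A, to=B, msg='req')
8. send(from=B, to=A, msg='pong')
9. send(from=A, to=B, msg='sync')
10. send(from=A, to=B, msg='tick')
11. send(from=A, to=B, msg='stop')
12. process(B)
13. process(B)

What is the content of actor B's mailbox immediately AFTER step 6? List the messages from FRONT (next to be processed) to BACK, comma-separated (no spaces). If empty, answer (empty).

After 1 (send(from=B, to=A, msg='bye')): A:[bye] B:[]
After 2 (send(from=B, to=A, msg='done')): A:[bye,done] B:[]
After 3 (send(from=B, to=A, msg='resp')): A:[bye,done,resp] B:[]
After 4 (process(B)): A:[bye,done,resp] B:[]
After 5 (send(from=A, to=B, msg='start')): A:[bye,done,resp] B:[start]
After 6 (send(from=A, to=B, msg='data')): A:[bye,done,resp] B:[start,data]

start,data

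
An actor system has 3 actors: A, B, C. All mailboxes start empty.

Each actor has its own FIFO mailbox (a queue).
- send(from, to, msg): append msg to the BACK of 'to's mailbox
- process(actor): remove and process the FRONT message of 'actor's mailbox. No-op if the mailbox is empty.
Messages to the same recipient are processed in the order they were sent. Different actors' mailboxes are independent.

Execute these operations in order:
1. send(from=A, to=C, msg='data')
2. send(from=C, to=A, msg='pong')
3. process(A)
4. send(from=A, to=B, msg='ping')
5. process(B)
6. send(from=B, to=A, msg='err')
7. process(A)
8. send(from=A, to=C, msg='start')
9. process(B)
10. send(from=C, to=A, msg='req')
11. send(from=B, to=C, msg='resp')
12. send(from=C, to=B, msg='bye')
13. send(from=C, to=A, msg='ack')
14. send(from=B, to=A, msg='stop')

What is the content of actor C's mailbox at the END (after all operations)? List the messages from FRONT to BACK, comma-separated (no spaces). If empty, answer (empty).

Answer: data,start,resp

Derivation:
After 1 (send(from=A, to=C, msg='data')): A:[] B:[] C:[data]
After 2 (send(from=C, to=A, msg='pong')): A:[pong] B:[] C:[data]
After 3 (process(A)): A:[] B:[] C:[data]
After 4 (send(from=A, to=B, msg='ping')): A:[] B:[ping] C:[data]
After 5 (process(B)): A:[] B:[] C:[data]
After 6 (send(from=B, to=A, msg='err')): A:[err] B:[] C:[data]
After 7 (process(A)): A:[] B:[] C:[data]
After 8 (send(from=A, to=C, msg='start')): A:[] B:[] C:[data,start]
After 9 (process(B)): A:[] B:[] C:[data,start]
After 10 (send(from=C, to=A, msg='req')): A:[req] B:[] C:[data,start]
After 11 (send(from=B, to=C, msg='resp')): A:[req] B:[] C:[data,start,resp]
After 12 (send(from=C, to=B, msg='bye')): A:[req] B:[bye] C:[data,start,resp]
After 13 (send(from=C, to=A, msg='ack')): A:[req,ack] B:[bye] C:[data,start,resp]
After 14 (send(from=B, to=A, msg='stop')): A:[req,ack,stop] B:[bye] C:[data,start,resp]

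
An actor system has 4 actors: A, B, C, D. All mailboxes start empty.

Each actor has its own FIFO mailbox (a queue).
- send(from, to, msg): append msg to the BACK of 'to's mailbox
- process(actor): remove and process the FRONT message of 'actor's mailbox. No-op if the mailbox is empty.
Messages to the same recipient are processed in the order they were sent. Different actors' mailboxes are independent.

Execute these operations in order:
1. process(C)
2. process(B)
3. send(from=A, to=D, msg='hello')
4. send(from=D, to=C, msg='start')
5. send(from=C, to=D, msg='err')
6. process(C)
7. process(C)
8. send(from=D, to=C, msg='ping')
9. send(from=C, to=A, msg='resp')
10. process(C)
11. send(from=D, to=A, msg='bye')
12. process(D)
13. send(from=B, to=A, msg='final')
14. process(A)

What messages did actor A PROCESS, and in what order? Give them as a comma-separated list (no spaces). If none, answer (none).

Answer: resp

Derivation:
After 1 (process(C)): A:[] B:[] C:[] D:[]
After 2 (process(B)): A:[] B:[] C:[] D:[]
After 3 (send(from=A, to=D, msg='hello')): A:[] B:[] C:[] D:[hello]
After 4 (send(from=D, to=C, msg='start')): A:[] B:[] C:[start] D:[hello]
After 5 (send(from=C, to=D, msg='err')): A:[] B:[] C:[start] D:[hello,err]
After 6 (process(C)): A:[] B:[] C:[] D:[hello,err]
After 7 (process(C)): A:[] B:[] C:[] D:[hello,err]
After 8 (send(from=D, to=C, msg='ping')): A:[] B:[] C:[ping] D:[hello,err]
After 9 (send(from=C, to=A, msg='resp')): A:[resp] B:[] C:[ping] D:[hello,err]
After 10 (process(C)): A:[resp] B:[] C:[] D:[hello,err]
After 11 (send(from=D, to=A, msg='bye')): A:[resp,bye] B:[] C:[] D:[hello,err]
After 12 (process(D)): A:[resp,bye] B:[] C:[] D:[err]
After 13 (send(from=B, to=A, msg='final')): A:[resp,bye,final] B:[] C:[] D:[err]
After 14 (process(A)): A:[bye,final] B:[] C:[] D:[err]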